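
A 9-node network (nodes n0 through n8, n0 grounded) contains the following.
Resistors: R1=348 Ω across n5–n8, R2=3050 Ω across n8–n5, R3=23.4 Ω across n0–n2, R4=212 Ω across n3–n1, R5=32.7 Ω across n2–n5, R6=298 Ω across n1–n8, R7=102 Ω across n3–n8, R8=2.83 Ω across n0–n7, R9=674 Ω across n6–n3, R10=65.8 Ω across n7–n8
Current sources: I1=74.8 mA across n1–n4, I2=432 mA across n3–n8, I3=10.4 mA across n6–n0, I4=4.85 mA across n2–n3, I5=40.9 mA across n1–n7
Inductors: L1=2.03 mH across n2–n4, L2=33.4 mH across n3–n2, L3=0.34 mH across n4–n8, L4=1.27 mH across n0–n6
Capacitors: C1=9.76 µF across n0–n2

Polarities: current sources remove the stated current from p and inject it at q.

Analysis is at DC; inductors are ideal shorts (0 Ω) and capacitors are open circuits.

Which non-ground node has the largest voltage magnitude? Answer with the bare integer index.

MNA unknowns: 8 node voltages V₁..V_8 plus 4 source currents (L1, L2, L3, L4)
R1: Y=0.002874 on G[5,8]
R2: Y=0.0003279 on G[8,5]
R3: Y=0.04274 on G[0,2]
I1: z[1]−=0.0748, z[4]+=0.0748
L1: row V2−V4=0, i_L1 at 2,4
R4: Y=0.004717 on G[3,1]
R5: Y=0.03058 on G[2,5]
C1: Y=0.000 on G[0,2]
I2: z[3]−=0.432, z[8]+=0.432
L2: row V3−V2=0, i_L2 at 3,2
L3: row V4−V8=0, i_L3 at 4,8
I3: z[6]−=0.0104, z[0]+=0.0104
R6: Y=0.003356 on G[1,8]
R7: Y=0.009804 on G[3,8]
L4: row V0−V6=0, i_L4 at 0,6
I4: z[2]−=0.00485, z[3]+=0.00485
R8: Y=0.3534 on G[0,7]
R9: Y=0.001484 on G[6,3]
R10: Y=0.01520 on G[7,8]
I5: z[1]−=0.0409, z[7]+=0.0409
solve → V1=-15.00, V2=-0.6670, V3=-0.6670, V4=-0.6670, V5=-0.6670, V6=0.000, V7=0.08347, V8=-0.6670
aux → i_L1=-0.4701, i_L2=-0.4938, i_L3=-0.3953, i_L4=0.01139

1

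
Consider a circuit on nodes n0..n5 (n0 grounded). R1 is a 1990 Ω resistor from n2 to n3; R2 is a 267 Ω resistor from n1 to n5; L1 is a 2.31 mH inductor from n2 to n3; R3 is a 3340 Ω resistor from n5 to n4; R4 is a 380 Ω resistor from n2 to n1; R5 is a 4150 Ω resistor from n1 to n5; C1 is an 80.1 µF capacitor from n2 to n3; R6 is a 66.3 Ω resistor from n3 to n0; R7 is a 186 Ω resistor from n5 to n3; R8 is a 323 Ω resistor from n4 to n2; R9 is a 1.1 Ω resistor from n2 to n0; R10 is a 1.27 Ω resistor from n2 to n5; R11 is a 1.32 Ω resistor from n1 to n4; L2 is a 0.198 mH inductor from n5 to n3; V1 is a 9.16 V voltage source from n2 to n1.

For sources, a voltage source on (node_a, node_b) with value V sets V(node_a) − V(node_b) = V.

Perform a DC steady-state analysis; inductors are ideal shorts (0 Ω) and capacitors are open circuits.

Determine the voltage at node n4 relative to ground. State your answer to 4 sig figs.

MNA unknowns: 5 node voltages V₁..V_5 plus 3 source currents (L1, L2, V1)
R1: Y=0.0005025 on G[2,3]
R2: Y=0.003745 on G[1,5]
L1: row V2−V3=0, i_L1 at 2,3
R3: Y=0.0002994 on G[5,4]
R4: Y=0.002632 on G[2,1]
R5: Y=0.0002410 on G[1,5]
C1: Y=0.000 on G[2,3]
R6: Y=0.01508 on G[3,0]
R7: Y=0.005376 on G[5,3]
R8: Y=0.003096 on G[4,2]
R9: Y=0.9091 on G[2,0]
R10: Y=0.7874 on G[2,5]
R11: Y=0.7576 on G[1,4]
L2: row V5−V3=0, i_L2 at 5,3
V1: row V2−V1=9.16, i_V1 at 2,1
solve → V1=-9.160, V2=0.000, V3=0.000, V4=-9.119, V5=0.000
aux → i_L1=0.03924, i_L2=-0.03924, i_V1=-0.09158

-9.119 V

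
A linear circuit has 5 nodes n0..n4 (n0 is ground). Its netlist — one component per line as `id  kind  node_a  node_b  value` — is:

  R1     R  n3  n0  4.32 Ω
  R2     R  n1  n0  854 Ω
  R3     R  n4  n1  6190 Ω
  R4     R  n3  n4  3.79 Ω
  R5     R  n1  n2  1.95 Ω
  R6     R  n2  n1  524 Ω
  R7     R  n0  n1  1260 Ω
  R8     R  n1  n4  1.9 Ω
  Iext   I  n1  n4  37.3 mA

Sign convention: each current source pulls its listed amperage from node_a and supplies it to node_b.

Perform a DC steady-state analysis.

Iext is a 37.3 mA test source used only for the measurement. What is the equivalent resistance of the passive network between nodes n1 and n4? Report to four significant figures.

Apply KCL at each of the 4 non-ground nodes and solve the resulting linear system.
Node n1: branches {R2, R3, R5, R6, R7, R8, Iext} → V_1 = -0.06948
Node n2: branches {R5, R6} → V_2 = -0.06948
Node n3: branches {R1, R4} → V_3 = 0.0005897
Node n4: branches {R3, R4, R8, Iext} → V_4 = 0.001107

R_eq = 1.892 Ω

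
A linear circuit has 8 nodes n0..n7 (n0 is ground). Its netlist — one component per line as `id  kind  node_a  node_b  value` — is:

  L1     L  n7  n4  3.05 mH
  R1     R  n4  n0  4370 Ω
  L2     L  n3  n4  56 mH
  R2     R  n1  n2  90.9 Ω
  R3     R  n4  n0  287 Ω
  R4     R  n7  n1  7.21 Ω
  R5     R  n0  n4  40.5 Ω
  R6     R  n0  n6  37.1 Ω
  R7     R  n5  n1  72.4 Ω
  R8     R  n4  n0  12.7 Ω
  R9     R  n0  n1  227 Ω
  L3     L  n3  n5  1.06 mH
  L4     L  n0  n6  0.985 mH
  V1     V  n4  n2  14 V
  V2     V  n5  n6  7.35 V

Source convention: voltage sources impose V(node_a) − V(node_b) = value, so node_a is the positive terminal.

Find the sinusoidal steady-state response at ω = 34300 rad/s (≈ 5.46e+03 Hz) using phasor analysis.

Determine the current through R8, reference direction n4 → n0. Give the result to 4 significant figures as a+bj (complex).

Apply KCL at each of the 7 non-ground nodes and solve the resulting linear system.
Node n1: branches {R2, R4, R7, R9} → V_1 = -1.643-1.644j
Node n2: branches {R2, V1} → V_2 = -13.01+0.02998j
Node n3: branches {L2, L3} → V_3 = 5.521-1.731j
Node n4: branches {L1, R1, L2, R3, R5, R8, V1} → V_4 = 0.9935+0.02998j
Node n5: branches {R7, L3, V2} → V_5 = 5.607-1.765j
Node n6: branches {R6, L4, V2} → V_6 = -1.743-1.765j
Node n7: branches {L1, R4} → V_7 = -1.515-1.817j
Source currents: i(V1)=-0.1250+0.01841j, i(V2)=-0.09921+0.004028j

0.07823+0.002361j A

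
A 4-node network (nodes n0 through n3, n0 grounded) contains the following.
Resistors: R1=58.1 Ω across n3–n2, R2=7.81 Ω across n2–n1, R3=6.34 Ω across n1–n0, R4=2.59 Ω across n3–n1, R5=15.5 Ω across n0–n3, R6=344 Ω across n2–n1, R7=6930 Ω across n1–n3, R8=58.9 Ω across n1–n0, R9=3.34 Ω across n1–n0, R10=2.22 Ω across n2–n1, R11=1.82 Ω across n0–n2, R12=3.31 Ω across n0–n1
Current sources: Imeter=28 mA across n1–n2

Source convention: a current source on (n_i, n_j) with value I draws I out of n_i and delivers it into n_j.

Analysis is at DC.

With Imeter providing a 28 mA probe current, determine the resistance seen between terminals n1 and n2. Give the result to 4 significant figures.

Apply KCL at each of the 3 non-ground nodes and solve the resulting linear system.
Node n1: branches {R2, R3, R4, R6, R7, R8, R9, R10, R12, Imeter} → V_1 = -0.01207
Node n2: branches {R1, R2, R6, R10, R11, Imeter} → V_2 = 0.01814
Node n3: branches {R1, R4, R5, R7} → V_3 = -0.009293

R_eq = 1.079 Ω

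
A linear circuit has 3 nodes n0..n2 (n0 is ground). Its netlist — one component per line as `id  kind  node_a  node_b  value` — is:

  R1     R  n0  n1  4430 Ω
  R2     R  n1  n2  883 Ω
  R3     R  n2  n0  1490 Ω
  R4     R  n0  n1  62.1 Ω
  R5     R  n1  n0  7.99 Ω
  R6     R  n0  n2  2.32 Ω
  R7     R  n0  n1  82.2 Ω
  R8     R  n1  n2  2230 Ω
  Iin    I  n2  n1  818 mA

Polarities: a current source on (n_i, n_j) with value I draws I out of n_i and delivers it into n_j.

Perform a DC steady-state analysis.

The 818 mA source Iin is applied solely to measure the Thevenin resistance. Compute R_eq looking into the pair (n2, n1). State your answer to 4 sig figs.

Element admittances at DC:
  Y(R1) = 0.0002257 S between n0,n1
  Y(R2) = 0.001133 S between n1,n2
  Y(R3) = 0.0006711 S between n2,n0
  Y(R4) = 0.01610 S between n0,n1
  Y(R5) = 0.1252 S between n1,n0
  Y(R6) = 0.4310 S between n0,n2
  Y(R7) = 0.01217 S between n0,n1
  Y(R8) = 0.0004484 S between n1,n2
  Iin: injects 0.818 A into n1 (from n2)
Assemble and solve the 2×2 MNA system:
  V(n1)=5.251  V(n2)=-1.869

R_eq = 8.703 Ω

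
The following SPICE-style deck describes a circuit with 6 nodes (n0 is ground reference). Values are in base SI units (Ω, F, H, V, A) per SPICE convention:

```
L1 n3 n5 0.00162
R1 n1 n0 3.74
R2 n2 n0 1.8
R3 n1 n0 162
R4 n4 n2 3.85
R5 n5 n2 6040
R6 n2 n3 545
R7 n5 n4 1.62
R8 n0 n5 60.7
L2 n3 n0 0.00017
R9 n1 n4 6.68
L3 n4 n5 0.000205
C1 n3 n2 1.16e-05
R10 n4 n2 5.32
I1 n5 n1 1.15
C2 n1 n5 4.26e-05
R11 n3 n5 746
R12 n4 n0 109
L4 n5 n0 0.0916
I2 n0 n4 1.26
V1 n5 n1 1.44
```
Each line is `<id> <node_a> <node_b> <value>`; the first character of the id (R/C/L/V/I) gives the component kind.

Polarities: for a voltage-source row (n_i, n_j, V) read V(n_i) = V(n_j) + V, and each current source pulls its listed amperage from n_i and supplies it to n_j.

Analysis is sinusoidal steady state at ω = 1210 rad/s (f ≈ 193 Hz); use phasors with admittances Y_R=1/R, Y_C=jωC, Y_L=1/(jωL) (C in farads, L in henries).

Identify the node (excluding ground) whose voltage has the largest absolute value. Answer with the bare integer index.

Apply KCL at each of the 5 non-ground nodes and solve the resulting linear system.
Node n1: branches {R1, R3, R9, I1, C2, V1} → V_1 = 0.2966+1.429j
Node n2: branches {R2, R4, R5, R6, C1, R10} → V_2 = 0.8360+0.6800j
Node n3: branches {L1, R6, L2, C1, R11} → V_3 = 0.1627+0.1349j
Node n4: branches {R4, R7, R9, L3, R10, R12, I2} → V_4 = 1.859+1.547j
Node n5: branches {L1, R5, R7, R8, L3, I1, C2, R11, L4, V1} → V_5 = 1.737+1.429j
Source currents: i(V1)=-1.303+0.2990j

4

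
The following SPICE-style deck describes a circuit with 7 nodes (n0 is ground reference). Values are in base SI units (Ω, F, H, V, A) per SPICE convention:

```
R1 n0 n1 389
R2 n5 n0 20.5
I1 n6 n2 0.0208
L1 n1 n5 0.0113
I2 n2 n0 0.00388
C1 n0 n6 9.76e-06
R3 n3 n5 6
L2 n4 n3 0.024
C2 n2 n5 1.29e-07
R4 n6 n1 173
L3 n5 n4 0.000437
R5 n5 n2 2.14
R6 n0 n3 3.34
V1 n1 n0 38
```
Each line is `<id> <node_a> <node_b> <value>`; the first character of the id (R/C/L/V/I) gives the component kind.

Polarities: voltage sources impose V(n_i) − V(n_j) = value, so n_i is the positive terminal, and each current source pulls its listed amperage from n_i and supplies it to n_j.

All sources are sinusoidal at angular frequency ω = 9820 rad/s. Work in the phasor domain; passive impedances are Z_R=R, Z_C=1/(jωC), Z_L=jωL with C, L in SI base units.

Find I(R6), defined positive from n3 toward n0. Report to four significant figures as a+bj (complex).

0.02394-0.2338j A

MNA unknowns: 6 node voltages V₁..V_6 plus 1 source current (V1)
R1: Y=0.002571+0.000j on G[0,1]
R2: Y=0.04878+0.000j on G[5,0]
I1: z[6]−=0.0208, z[2]+=0.0208
L1: Y=0.000-0.009012j on G[1,5]
I2: z[2]−=0.00388, z[0]+=0.00388
C1: Y=0.000+0.09584j on G[0,6]
R3: Y=0.1667+0.000j on G[3,5]
L2: Y=0.000-0.004243j on G[4,3]
C2: Y=0.000+0.001267j on G[2,5]
R4: Y=0.005780+0.000j on G[6,1]
L3: Y=0.000-0.2330j on G[5,4]
R5: Y=0.4673+0.000j on G[5,2]
R6: Y=0.2994+0.000j on G[0,3]
V1: row V1−V0=38, i_V1 at 1,0
solve → V1=38.00+0.000j, V2=0.2948-2.179j, V3=0.07997-0.7809j, V4=0.2554-2.154j, V5=0.2586-2.179j, V6=0.1247-2.067j
aux → i_V1=-0.3363+0.3282j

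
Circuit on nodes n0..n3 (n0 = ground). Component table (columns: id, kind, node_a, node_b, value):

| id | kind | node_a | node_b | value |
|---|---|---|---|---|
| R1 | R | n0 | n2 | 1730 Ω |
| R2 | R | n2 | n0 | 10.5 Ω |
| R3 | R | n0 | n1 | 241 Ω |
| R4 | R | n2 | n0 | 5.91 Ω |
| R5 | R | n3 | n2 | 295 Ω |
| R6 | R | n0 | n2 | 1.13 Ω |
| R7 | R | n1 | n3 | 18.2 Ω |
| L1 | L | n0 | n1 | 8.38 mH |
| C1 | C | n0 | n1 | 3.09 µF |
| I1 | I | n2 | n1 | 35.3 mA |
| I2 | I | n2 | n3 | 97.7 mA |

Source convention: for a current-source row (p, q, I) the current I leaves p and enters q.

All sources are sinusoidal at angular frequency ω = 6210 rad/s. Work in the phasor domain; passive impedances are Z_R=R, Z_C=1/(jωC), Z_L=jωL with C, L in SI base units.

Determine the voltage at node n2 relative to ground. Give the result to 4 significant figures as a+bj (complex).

Element admittances at ω=6210 rad/s:
  Y(R1) = 0.0005780+0.000j S between n0,n2
  Y(R2) = 0.09524+0.000j S between n2,n0
  Y(R3) = 0.004149+0.000j S between n0,n1
  Y(R4) = 0.1692+0.000j S between n2,n0
  Y(R5) = 0.003390+0.000j S between n3,n2
  Y(R6) = 0.8850+0.000j S between n0,n2
  Y(R7) = 0.05495+0.000j S between n1,n3
  Y(L1) = 0.000-0.01922j S between n0,n1
  Y(C1) = 0.000+0.01919j S between n0,n1
  I1: injects 0.0353 A into n1 (from n2)
  I2: injects 0.0977 A into n3 (from n2)
Assemble and solve the 3×3 MNA system:
  V(n1)=17.31+0.06413j  V(n2)=-0.06247+0.0001776j  V(n3)=17.98+0.06041j

-0.06247+0.0001776j V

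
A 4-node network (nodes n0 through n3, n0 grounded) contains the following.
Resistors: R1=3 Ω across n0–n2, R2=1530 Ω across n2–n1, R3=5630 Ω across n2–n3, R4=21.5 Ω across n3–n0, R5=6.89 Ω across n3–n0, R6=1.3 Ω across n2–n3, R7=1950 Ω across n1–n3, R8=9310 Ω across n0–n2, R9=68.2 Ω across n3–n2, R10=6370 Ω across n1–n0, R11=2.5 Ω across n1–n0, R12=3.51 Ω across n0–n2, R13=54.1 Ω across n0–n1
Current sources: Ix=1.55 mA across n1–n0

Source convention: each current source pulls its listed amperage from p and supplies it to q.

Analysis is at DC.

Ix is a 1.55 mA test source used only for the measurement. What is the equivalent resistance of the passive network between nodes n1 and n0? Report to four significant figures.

R_eq = 2.382 Ω

Apply KCL at each of the 3 non-ground nodes and solve the resulting linear system.
Node n1: branches {R2, R7, R10, R11, R13, Ix} → V_1 = -0.003692
Node n2: branches {R1, R2, R3, R6, R8, R9, R12} → V_2 = -5.087e-06
Node n3: branches {R3, R4, R5, R6, R7, R9} → V_3 = -6.025e-06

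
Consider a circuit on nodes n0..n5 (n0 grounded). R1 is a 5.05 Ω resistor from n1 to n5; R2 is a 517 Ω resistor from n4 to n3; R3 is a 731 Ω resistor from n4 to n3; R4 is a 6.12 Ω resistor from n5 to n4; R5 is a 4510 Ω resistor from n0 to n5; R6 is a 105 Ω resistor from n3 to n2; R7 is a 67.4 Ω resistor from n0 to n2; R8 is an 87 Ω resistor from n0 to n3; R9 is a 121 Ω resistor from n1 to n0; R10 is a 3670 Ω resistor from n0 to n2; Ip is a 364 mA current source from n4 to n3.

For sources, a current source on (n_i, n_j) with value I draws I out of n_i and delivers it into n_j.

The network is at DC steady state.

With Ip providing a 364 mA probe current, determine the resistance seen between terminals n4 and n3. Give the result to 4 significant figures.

Apply KCL at each of the 5 non-ground nodes and solve the resulting linear system.
Node n1: branches {R1, R9} → V_1 = -26.52
Node n2: branches {R6, R7, R10} → V_2 = 5.025
Node n3: branches {R2, R3, R6, R8, Ip} → V_3 = 13.00
Node n4: branches {R2, R3, R4, Ip} → V_4 = -29.01
Node n5: branches {R1, R4, R5} → V_5 = -27.63

R_eq = 115.4 Ω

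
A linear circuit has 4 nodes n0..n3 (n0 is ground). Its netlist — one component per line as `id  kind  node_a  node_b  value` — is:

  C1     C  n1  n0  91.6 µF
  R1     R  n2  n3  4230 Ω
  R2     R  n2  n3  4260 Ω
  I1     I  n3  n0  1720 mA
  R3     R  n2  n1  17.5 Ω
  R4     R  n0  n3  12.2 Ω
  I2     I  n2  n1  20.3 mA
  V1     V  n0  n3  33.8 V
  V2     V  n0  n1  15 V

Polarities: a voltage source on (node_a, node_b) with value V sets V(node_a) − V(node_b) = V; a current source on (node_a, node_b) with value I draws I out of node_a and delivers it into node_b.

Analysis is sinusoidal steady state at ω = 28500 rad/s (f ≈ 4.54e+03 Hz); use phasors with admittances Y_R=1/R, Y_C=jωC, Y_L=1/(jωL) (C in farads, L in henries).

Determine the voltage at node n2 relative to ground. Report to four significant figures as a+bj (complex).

MNA unknowns: 3 node voltages V₁..V_3 plus 2 source currents (V1, V2)
C1: Y=0.000+2.611j on G[1,0]
R1: Y=0.0002364+0.000j on G[2,3]
R2: Y=0.0002347+0.000j on G[2,3]
I1: z[3]−=1.72, z[0]+=1.72
R3: Y=0.05714+0.000j on G[2,1]
R4: Y=0.08197+0.000j on G[0,3]
I2: z[2]−=0.0203, z[1]+=0.0203
V1: row V0−V3=33.8, i_V1 at 0,3
V2: row V0−V1=15, i_V2 at 0,1
solve → V1=-15.00+0.000j, V2=-15.51+0.000j, V3=-33.80+0.000j
aux → i_V1=-1.059+0.000j, i_V2=0.008619-39.16j

-15.51+0.000j V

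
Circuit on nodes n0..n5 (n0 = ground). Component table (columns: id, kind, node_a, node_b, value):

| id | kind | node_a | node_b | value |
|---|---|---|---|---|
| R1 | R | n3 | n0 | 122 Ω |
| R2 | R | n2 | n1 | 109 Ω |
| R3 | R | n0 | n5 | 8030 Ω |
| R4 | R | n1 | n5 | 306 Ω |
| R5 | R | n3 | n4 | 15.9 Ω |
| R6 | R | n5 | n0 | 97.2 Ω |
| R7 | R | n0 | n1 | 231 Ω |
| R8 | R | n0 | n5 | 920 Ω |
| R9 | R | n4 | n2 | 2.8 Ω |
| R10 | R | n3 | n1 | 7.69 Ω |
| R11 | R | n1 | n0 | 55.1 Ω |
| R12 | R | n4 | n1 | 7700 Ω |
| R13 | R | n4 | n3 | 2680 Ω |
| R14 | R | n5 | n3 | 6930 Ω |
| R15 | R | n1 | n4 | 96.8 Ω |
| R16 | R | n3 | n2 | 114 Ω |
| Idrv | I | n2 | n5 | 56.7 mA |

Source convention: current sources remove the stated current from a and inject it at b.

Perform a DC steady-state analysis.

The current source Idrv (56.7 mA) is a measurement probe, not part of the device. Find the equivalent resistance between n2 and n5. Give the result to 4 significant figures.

R_eq = 99.72 Ω

Apply KCL at each of the 5 non-ground nodes and solve the resulting linear system.
Node n1: branches {R2, R4, R7, R10, R11, R12, R15} → V_1 = -1.259
Node n2: branches {R2, R9, R16, Idrv} → V_2 = -2.142
Node n3: branches {R1, R5, R10, R13, R14, R16} → V_3 = -1.473
Node n4: branches {R5, R9, R12, R13, R15} → V_4 = -2.023
Node n5: branches {R3, R4, R6, R8, R14, Idrv} → V_5 = 3.512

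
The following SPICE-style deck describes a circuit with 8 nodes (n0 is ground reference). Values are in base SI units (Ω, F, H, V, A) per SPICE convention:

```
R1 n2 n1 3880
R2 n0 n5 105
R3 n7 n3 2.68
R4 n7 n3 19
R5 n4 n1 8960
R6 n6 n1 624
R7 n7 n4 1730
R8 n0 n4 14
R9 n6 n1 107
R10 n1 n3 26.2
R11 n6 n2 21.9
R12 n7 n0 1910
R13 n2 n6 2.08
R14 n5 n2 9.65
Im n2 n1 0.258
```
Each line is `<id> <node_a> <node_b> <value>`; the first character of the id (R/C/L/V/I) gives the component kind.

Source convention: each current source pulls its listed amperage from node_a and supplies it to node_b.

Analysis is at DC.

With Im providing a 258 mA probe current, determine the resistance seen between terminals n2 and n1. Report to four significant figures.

MNA unknowns: 7 node voltages V₁..V_7
R1: Y=0.0002577 on G[2,1]
R2: Y=0.009524 on G[0,5]
R3: Y=0.3731 on G[7,3]
R4: Y=0.05263 on G[7,3]
R5: Y=0.0001116 on G[4,1]
R6: Y=0.001603 on G[6,1]
R7: Y=0.0005780 on G[7,4]
R8: Y=0.07143 on G[0,4]
R9: Y=0.009346 on G[6,1]
R10: Y=0.03817 on G[1,3]
R11: Y=0.04566 on G[6,2]
R12: Y=0.0005236 on G[7,0]
R13: Y=0.4808 on G[2,6]
R14: Y=0.1036 on G[5,2]
Im: z[2]−=0.258, z[1]+=0.258
solve → V1=18.92, V2=-2.546, V3=18.40, V4=0.1764, V5=-2.331, V6=-2.108, V7=18.35

R_eq = 83.21 Ω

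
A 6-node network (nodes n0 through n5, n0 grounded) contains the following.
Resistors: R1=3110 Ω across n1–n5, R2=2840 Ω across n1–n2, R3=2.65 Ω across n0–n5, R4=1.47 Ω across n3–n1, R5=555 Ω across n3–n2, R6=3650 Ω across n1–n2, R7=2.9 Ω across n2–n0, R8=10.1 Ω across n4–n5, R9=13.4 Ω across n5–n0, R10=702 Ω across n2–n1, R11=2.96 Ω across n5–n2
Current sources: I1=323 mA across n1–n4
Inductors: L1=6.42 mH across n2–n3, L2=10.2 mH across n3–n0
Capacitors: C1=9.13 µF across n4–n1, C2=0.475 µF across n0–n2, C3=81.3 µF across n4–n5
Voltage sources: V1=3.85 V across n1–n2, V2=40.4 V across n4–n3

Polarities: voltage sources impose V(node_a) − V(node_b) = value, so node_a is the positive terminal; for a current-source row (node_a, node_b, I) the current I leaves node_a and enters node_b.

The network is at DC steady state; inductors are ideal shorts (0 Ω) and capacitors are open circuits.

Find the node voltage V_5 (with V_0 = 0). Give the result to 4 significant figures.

Apply KCL at each of the 5 non-ground nodes and solve the resulting linear system.
Node n1: branches {R1, I1, R2, C1, R4, R6, R10, V1} → V_1 = 3.850
Node n2: branches {R2, L1, R5, C2, R6, R7, R10, R11, V1} → V_2 = 0.000
Node n3: branches {L1, R4, R5, L2, V2} → V_3 = 0.000
Node n4: branches {I1, C1, C3, R8, V2} → V_4 = 40.40
Node n5: branches {R1, R3, C3, R8, R9, R11} → V_5 = 4.500
Source currents: i(L1)=-1.422, i(L2)=-2.034, i(V1)=-2.950, i(V2)=-3.231

4.500 V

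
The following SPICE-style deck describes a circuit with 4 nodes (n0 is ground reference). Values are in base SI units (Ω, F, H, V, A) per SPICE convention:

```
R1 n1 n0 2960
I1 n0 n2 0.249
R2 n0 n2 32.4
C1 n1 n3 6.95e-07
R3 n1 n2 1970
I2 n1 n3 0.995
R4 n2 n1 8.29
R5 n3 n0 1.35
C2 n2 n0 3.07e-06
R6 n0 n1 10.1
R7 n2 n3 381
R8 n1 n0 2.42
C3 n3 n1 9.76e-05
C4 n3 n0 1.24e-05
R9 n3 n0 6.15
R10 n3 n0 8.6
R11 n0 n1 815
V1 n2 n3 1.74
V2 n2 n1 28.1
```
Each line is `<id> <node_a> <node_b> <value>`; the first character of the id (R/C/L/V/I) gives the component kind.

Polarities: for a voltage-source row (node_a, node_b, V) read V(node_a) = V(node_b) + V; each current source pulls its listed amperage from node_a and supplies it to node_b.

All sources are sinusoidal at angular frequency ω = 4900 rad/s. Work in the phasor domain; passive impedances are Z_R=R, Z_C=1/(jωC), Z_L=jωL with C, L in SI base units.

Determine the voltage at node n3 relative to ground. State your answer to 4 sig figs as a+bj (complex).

Apply KCL at each of the 3 non-ground nodes and solve the resulting linear system.
Node n1: branches {R1, C1, R3, I2, R4, R6, R8, C3, R11, V2} → V_1 = -17.60-0.4413j
Node n2: branches {I1, R2, R3, R4, C2, R7, V1, V2} → V_2 = 10.50-0.4413j
Node n3: branches {C1, I2, R5, R7, C3, C4, R9, R10, V1} → V_3 = 8.762-0.4413j
Source currents: i(V1)=7.961+12.78j, i(V2)=-11.45-12.92j

8.762-0.4413j V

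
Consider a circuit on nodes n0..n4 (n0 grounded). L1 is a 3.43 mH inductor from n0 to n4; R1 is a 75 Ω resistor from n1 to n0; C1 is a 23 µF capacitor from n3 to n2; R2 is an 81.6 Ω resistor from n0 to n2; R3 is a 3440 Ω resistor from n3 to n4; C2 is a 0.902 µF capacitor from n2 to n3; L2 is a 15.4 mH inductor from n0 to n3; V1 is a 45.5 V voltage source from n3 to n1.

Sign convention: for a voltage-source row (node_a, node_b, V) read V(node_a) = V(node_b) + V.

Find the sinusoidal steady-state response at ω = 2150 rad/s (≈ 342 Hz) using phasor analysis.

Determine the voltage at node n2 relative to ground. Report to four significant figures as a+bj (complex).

MNA unknowns: 4 node voltages V₁..V_4 plus 1 source current (V1)
L1: Y=0.000-0.1356j on G[0,4]
R1: Y=0.01333+0.000j on G[1,0]
C1: Y=0.000+0.04945j on G[3,2]
R2: Y=0.01225+0.000j on G[0,2]
R3: Y=0.0002907+0.000j on G[3,4]
C2: Y=0.000+0.001939j on G[2,3]
L2: Y=0.000-0.03020j on G[0,3]
V1: row V3−V1=45.5, i_V1 at 3,1
solve → V1=-34.48+11.99j, V2=7.719+13.83j, V3=11.02+11.99j, V4=-0.02564+0.02367j
aux → i_V1=-0.4598+0.1598j

7.719+13.83j V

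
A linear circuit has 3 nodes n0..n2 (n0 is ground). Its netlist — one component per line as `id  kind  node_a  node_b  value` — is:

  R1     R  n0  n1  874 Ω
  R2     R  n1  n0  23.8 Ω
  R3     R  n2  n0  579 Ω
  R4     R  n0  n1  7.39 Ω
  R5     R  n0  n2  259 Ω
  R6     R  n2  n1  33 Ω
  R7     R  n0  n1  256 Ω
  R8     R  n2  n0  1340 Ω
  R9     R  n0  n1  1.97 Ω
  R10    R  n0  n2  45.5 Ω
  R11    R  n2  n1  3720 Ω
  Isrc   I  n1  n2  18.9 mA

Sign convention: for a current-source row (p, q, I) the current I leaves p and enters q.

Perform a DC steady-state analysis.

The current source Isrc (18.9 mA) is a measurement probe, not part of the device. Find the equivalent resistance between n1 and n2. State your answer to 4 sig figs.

R_eq = 17.31 Ω

MNA unknowns: 2 node voltages V₁..V_2
R1: Y=0.001144 on G[0,1]
R2: Y=0.04202 on G[1,0]
R3: Y=0.001727 on G[2,0]
R4: Y=0.1353 on G[0,1]
R5: Y=0.003861 on G[0,2]
R6: Y=0.03030 on G[2,1]
R7: Y=0.003906 on G[0,1]
R8: Y=0.0007463 on G[2,0]
R9: Y=0.5076 on G[0,1]
R10: Y=0.02198 on G[0,2]
R11: Y=0.0002688 on G[2,1]
Isrc: z[1]−=0.0189, z[2]+=0.0189
solve → V1=-0.01290, V2=0.3143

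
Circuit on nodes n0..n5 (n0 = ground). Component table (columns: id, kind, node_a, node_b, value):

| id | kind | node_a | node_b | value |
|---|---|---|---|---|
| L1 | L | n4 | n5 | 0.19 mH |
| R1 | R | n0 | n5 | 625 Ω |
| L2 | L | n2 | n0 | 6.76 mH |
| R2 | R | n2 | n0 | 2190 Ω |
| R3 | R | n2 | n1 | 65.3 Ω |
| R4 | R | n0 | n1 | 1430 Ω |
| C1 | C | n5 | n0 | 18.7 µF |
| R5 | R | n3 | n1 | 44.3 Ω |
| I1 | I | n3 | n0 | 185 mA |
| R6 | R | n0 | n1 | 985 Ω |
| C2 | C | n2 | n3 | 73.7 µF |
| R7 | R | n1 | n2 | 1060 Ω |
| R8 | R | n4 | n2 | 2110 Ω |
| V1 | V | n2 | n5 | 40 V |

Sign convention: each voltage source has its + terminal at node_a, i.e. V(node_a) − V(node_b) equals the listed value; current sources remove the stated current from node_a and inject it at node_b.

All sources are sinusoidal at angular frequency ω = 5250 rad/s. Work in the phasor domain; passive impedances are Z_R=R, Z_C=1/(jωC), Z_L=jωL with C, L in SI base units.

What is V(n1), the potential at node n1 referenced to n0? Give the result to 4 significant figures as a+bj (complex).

53.47+4.824j V

Element admittances at ω=5250 rad/s:
  Y(L1) = 0.000-1.003j S between n4,n5
  Y(R1) = 0.001600+0.000j S between n0,n5
  Y(L2) = 0.000-0.02818j S between n2,n0
  Y(R2) = 0.0004566+0.000j S between n2,n0
  Y(R3) = 0.01531+0.000j S between n2,n1
  Y(R4) = 0.0006993+0.000j S between n0,n1
  Y(C1) = 0.000+0.09817j S between n5,n0
  Y(R5) = 0.02257+0.000j S between n3,n1
  I1: injects 0.185 A into n0 (from n3)
  Y(R6) = 0.001015+0.000j S between n0,n1
  Y(C2) = 0.000+0.3869j S between n2,n3
  Y(R7) = 0.0009434+0.000j S between n1,n2
  Y(R8) = 0.0004739+0.000j S between n4,n2
  V1: constraint V(n2)−V(n5) = 40
Assemble and solve the 6×6 MNA system:
  V(n1)=53.47+4.824j  V(n2)=55.85+4.679j  V(n3)=55.82+5.294j  V(n4)=15.85+4.698j  V(n5)=15.85+4.679j
  i(V1)=-0.4530+1.563j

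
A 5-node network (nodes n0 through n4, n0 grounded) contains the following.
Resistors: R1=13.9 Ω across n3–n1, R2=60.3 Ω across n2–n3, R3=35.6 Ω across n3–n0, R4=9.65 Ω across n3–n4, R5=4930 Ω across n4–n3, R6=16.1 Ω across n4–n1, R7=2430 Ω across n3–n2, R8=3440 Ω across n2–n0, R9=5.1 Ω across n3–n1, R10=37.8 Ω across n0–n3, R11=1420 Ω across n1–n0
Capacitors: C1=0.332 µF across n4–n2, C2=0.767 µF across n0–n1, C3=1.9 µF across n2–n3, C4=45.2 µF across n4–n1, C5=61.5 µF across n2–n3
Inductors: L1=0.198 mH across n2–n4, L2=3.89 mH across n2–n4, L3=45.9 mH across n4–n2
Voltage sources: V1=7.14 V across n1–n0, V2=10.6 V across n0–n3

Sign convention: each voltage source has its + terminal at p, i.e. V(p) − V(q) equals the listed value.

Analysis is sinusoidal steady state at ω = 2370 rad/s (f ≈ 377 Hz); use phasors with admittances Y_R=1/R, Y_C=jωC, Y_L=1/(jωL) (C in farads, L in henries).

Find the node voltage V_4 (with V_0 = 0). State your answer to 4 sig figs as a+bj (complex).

Apply KCL at each of the 4 non-ground nodes and solve the resulting linear system.
Node n1: branches {R1, C2, R6, C4, R9, R11, V1} → V_1 = 7.140+0.000j
Node n2: branches {C1, C3, L1, R2, L2, L3, R7, R8, C5} → V_2 = -3.394+0.5156j
Node n3: branches {R1, C3, R2, R3, R4, R5, R7, R9, R10, C5, V2} → V_3 = -10.60+0.000j
Node n4: branches {C1, L1, L2, L3, R4, R5, R6, C4} → V_4 = -3.880+0.5352j
Source currents: i(V1)=-5.501-1.160j, i(V2)=-6.076-1.147j

-3.880+0.5352j V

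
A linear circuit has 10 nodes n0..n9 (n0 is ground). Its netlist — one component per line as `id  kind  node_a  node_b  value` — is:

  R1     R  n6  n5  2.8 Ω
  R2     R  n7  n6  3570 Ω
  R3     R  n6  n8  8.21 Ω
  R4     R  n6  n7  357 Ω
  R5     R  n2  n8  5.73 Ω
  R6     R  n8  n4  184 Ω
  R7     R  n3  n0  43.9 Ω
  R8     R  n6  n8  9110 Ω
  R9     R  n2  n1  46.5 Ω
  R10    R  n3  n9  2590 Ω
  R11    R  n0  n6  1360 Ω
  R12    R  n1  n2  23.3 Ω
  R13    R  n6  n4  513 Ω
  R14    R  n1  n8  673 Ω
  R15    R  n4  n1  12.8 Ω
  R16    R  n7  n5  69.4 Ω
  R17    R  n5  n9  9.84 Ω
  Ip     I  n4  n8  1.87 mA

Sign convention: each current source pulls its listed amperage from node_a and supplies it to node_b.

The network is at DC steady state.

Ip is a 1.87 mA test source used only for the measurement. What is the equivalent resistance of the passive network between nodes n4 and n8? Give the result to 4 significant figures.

MNA unknowns: 9 node voltages V₁..V_9
R1: Y=0.3571 on G[6,5]
R2: Y=0.0002801 on G[7,6]
R3: Y=0.1218 on G[6,8]
R4: Y=0.002801 on G[6,7]
R5: Y=0.1745 on G[2,8]
R6: Y=0.005435 on G[8,4]
R7: Y=0.02278 on G[3,0]
R8: Y=0.0001098 on G[6,8]
R9: Y=0.02151 on G[2,1]
R10: Y=0.0003861 on G[3,9]
R11: Y=0.0007353 on G[0,6]
R12: Y=0.04292 on G[1,2]
R13: Y=0.001949 on G[6,4]
R14: Y=0.001486 on G[1,8]
R15: Y=0.07812 on G[4,1]
R16: Y=0.01441 on G[7,5]
R17: Y=0.1016 on G[5,9]
Ip: z[4]−=0.00187, z[8]+=0.00187
solve → V1=-0.03014, V2=-0.007550, V3=0.000, V4=-0.04936, V5=0.000, V6=0.000, V7=0.000, V8=0.0007892, V9=0.000

R_eq = 26.82 Ω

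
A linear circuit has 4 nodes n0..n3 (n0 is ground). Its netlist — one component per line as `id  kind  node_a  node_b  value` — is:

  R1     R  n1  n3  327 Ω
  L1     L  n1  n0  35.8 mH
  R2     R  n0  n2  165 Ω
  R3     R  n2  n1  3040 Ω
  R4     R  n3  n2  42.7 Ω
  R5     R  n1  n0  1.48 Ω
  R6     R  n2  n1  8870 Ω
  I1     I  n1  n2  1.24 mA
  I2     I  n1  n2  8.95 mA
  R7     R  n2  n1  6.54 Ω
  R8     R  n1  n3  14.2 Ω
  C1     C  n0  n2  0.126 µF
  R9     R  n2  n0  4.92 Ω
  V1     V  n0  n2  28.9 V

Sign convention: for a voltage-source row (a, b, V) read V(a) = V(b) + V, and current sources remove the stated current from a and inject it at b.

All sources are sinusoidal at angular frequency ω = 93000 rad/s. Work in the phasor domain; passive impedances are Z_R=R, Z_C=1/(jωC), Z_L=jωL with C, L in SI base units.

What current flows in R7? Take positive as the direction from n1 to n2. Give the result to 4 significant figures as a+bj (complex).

3.524-0.0003174j A

MNA unknowns: 3 node voltages V₁..V_3 plus 1 source current (V1)
R1: Y=0.003058+0.000j on G[1,3]
L1: Y=0.000-0.0003004j on G[1,0]
R2: Y=0.006061+0.000j on G[0,2]
R3: Y=0.0003289+0.000j on G[2,1]
R4: Y=0.02342+0.000j on G[3,2]
R5: Y=0.6757+0.000j on G[1,0]
R6: Y=0.0001127+0.000j on G[2,1]
I1: z[1]−=0.00124, z[2]+=0.00124
I2: z[1]−=0.00895, z[2]+=0.00895
R7: Y=0.1529+0.000j on G[2,1]
R8: Y=0.07042+0.000j on G[1,3]
C1: Y=0.000+0.01172j on G[0,2]
R9: Y=0.2033+0.000j on G[2,0]
V1: row V0−V2=28.9, i_V1 at 0,2
solve → V1=-5.852-0.002076j, V2=-28.90+0.000j, V3=-11.42-0.001574j
aux → i_V1=-10.00-0.3383j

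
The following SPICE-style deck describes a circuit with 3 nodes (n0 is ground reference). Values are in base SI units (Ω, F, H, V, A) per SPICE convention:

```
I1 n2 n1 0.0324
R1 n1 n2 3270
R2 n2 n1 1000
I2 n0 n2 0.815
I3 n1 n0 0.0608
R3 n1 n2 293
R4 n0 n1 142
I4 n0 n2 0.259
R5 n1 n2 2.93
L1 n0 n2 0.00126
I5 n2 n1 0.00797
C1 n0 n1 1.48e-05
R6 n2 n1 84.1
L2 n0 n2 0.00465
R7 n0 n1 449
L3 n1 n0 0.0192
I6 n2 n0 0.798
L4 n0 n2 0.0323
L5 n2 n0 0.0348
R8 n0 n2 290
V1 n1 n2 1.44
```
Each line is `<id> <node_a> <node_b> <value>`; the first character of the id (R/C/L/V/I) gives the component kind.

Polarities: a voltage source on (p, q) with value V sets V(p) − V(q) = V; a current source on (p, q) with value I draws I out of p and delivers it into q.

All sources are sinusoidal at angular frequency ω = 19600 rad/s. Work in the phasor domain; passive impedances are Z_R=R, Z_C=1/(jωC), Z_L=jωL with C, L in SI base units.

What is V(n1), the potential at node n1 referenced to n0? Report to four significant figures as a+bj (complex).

Apply KCL at each of the 2 non-ground nodes and solve the resulting linear system.
Node n1: branches {I1, R1, R2, I3, R3, R4, R5, I5, C1, R6, R7, L3, V1} → V_1 = -0.2846-0.9608j
Node n2: branches {I1, R1, R2, I2, R3, I4, R5, L1, I5, R6, L2, I6, L4, L5, R8, V1} → V_2 = -1.725-0.9608j
Source currents: i(V1)=-0.8093+0.09069j

-0.2846-0.9608j V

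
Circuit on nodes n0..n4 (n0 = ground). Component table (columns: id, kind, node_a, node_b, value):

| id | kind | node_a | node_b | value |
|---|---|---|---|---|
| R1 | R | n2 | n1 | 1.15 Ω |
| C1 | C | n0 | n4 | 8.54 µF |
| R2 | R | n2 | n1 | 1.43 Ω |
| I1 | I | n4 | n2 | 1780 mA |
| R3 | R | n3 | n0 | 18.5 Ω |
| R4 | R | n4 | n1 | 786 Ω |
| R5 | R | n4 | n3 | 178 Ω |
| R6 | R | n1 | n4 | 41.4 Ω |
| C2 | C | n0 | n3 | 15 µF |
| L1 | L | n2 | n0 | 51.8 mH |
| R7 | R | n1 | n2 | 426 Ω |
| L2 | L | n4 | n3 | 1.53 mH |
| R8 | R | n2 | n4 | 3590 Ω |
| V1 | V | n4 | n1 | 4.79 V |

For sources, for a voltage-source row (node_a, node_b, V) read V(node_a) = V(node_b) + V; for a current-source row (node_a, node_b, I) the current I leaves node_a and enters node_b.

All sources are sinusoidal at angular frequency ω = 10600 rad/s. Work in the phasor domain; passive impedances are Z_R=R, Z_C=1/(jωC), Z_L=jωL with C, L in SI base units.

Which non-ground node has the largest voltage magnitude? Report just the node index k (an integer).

Apply KCL at each of the 4 non-ground nodes and solve the resulting linear system.
Node n1: branches {R1, R2, R4, R6, R7, V1} → V_1 = -4.807-0.2361j
Node n2: branches {R1, R2, I1, L1, R7, R8} → V_2 = -3.673-0.2404j
Node n3: branches {R3, R5, C2, L2} → V_3 = -0.06913+0.1082j
Node n4: branches {C1, I1, R4, R5, R6, L2, R8, V1} → V_4 = -0.01707-0.2361j
Source currents: i(V1)=-1.903+0.006689j

1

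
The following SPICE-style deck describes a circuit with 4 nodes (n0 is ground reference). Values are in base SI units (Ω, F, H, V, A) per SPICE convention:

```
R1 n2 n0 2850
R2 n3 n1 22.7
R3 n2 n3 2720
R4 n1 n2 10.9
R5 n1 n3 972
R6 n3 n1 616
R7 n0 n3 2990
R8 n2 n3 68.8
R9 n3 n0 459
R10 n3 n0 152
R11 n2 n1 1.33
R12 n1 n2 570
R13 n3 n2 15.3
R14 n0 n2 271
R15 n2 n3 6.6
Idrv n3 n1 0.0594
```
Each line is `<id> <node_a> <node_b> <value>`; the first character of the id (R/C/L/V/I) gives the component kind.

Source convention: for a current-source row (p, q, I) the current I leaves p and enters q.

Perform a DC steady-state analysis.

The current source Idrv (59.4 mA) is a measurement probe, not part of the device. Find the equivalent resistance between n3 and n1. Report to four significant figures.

R_eq = 4.342 Ω

Apply KCL at each of the 3 non-ground nodes and solve the resulting linear system.
Node n1: branches {R2, R4, R5, R6, R11, R12, Idrv} → V_1 = 0.1958
Node n2: branches {R1, R3, R4, R8, R11, R12, R13, R14, R15} → V_2 = 0.1398
Node n3: branches {R2, R3, R5, R6, R7, R8, R9, R10, R13, R15, Idrv} → V_3 = -0.06212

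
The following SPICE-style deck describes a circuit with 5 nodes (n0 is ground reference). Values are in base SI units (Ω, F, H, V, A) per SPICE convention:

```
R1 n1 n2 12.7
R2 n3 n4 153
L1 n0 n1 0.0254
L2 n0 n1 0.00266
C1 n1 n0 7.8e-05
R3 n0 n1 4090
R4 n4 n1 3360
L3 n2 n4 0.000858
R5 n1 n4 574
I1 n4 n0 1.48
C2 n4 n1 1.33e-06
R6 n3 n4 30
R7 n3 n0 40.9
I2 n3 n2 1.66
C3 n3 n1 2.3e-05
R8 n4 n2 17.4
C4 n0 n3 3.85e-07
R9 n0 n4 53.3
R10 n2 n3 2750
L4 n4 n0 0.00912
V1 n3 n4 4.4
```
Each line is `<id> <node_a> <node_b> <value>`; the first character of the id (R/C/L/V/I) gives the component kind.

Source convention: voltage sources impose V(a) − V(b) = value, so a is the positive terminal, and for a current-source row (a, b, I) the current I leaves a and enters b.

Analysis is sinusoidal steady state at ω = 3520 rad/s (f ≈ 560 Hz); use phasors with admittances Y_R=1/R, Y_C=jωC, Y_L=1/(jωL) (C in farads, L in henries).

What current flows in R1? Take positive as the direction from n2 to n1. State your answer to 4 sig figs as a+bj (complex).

-1.044+0.3322j A

Apply KCL at each of the 4 non-ground nodes and solve the resulting linear system.
Node n1: branches {R1, L1, L2, C1, R3, R4, R5, C2, C3} → V_1 = -4.199+4.928j
Node n2: branches {R1, L3, I2, R8, R10} → V_2 = -17.46+9.146j
Node n3: branches {R2, R6, R7, I2, C3, C4, R10, V1} → V_3 = -15.42+1.387j
Node n4: branches {R2, R4, L3, R5, I1, C2, R6, R8, R9, L4, V1} → V_4 = -19.82+1.387j
Source currents: i(V1)=-1.744+0.8980j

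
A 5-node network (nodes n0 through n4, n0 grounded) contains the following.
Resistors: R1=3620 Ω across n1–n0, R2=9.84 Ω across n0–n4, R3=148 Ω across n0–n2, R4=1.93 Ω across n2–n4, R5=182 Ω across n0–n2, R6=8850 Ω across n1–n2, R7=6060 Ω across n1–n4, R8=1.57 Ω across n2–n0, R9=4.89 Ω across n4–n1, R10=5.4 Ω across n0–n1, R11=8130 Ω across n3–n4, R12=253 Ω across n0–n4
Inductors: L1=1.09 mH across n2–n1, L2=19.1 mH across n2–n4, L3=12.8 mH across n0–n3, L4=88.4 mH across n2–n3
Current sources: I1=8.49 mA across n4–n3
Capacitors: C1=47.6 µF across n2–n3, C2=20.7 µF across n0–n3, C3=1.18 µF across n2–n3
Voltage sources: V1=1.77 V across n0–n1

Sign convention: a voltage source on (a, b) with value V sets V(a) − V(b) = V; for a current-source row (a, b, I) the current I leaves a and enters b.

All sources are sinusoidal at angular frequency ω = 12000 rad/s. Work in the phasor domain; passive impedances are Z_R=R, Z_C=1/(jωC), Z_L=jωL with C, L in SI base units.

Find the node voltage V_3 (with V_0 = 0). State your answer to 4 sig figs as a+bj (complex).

-0.1747+0.1234j V

Apply KCL at each of the 4 non-ground nodes and solve the resulting linear system.
Node n1: branches {R1, L1, R6, R7, R9, R10, V1} → V_1 = -1.770+0.000j
Node n2: branches {L1, L2, R3, L4, R4, R5, R6, C1, R8, C3} → V_2 = -0.2470+0.1889j
Node n3: branches {L3, L4, I1, C1, C2, C3, R11} → V_3 = -0.1747+0.1234j
Node n4: branches {R2, L2, R4, I1, R7, R9, R11, R12} → V_4 = -0.6016+0.1163j
Source currents: i(V1)=-0.5820+0.09262j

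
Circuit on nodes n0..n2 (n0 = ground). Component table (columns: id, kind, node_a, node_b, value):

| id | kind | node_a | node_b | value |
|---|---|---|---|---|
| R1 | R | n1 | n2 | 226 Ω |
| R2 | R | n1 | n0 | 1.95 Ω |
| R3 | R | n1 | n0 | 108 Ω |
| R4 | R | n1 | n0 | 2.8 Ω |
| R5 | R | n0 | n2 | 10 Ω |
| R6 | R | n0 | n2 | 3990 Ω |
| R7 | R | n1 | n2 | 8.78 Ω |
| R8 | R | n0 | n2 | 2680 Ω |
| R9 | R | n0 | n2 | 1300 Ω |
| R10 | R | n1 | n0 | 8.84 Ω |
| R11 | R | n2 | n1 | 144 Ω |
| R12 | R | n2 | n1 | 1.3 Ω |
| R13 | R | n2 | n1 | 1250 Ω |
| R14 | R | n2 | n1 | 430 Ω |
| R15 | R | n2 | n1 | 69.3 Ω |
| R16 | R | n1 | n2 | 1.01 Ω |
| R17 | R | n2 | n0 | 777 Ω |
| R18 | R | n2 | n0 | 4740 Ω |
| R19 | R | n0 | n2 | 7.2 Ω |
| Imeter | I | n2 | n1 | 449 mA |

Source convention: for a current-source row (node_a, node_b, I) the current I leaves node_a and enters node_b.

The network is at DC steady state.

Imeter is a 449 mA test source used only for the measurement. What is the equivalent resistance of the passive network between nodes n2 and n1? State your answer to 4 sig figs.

Element admittances at DC:
  Y(R1) = 0.004425 S between n1,n2
  Y(R2) = 0.5128 S between n1,n0
  Y(R3) = 0.009259 S between n1,n0
  Y(R4) = 0.3571 S between n1,n0
  Y(R5) = 0.1000 S between n0,n2
  Y(R6) = 0.0002506 S between n0,n2
  Y(R7) = 0.1139 S between n1,n2
  Y(R8) = 0.0003731 S between n0,n2
  Y(R9) = 0.0007692 S between n0,n2
  Y(R10) = 0.1131 S between n1,n0
  Y(R11) = 0.006944 S between n2,n1
  Y(R12) = 0.7692 S between n2,n1
  Y(R13) = 0.0008000 S between n2,n1
  Y(R14) = 0.002326 S between n2,n1
  Y(R15) = 0.01443 S between n2,n1
  Y(R16) = 0.9901 S between n1,n2
  Y(R17) = 0.001287 S between n2,n0
  Y(R18) = 0.0002110 S between n2,n0
  Y(R19) = 0.1389 S between n0,n2
  Imeter: injects 0.449 A into n1 (from n2)
Assemble and solve the 2×2 MNA system:
  V(n1)=0.04196  V(n2)=-0.1722

R_eq = 0.4770 Ω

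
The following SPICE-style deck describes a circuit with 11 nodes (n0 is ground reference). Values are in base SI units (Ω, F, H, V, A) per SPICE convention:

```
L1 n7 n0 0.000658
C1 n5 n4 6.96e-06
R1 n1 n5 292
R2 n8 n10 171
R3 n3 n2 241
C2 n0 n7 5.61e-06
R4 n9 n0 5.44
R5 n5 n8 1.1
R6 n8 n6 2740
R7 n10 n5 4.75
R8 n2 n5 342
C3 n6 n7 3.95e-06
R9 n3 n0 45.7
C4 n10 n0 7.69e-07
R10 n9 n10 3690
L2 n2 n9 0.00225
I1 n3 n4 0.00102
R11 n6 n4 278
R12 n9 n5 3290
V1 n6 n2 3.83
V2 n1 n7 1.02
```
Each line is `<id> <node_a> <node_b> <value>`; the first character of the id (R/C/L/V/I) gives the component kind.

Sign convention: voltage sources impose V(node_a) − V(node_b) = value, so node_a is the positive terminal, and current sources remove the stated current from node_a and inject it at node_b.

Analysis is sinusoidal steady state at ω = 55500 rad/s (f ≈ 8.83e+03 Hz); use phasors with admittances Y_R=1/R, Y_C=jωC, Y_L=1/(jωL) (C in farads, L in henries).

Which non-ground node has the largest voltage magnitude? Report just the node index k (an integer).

2

Element admittances at ω=55500 rad/s:
  Y(L1) = 0.000-0.02738j S between n7,n0
  Y(C1) = 0.000+0.3863j S between n5,n4
  Y(R1) = 0.003425+0.000j S between n1,n5
  Y(R2) = 0.005848+0.000j S between n8,n10
  Y(R3) = 0.004149+0.000j S between n3,n2
  Y(C2) = 0.000+0.3114j S between n0,n7
  Y(R4) = 0.1838+0.000j S between n9,n0
  Y(R5) = 0.9091+0.000j S between n5,n8
  Y(R6) = 0.0003650+0.000j S between n8,n6
  Y(R7) = 0.2105+0.000j S between n10,n5
  Y(R8) = 0.002924+0.000j S between n2,n5
  Y(C3) = 0.000+0.2192j S between n6,n7
  Y(R9) = 0.02188+0.000j S between n3,n0
  Y(C4) = 0.000+0.04268j S between n10,n0
  Y(R10) = 0.0002710+0.000j S between n9,n10
  Y(L2) = 0.000-0.008008j S between n2,n9
  I1: injects 0.00102 A into n4 (from n3)
  Y(R11) = 0.003597+0.000j S between n6,n4
  Y(R12) = 0.0003040+0.000j S between n9,n5
  V1: constraint V(n6)−V(n2) = 3.83
  V2: constraint V(n1)−V(n7) = 1.02
Assemble and solve the 12×12 MNA system:
  V(n1)=0.9209-0.09030j  V(n2)=-4.061-0.2235j  V(n3)=-0.6866-0.03562j  V(n4)=-0.1186+0.1552j  V(n5)=-0.1150+0.1568j  V(n6)=-0.2313-0.2235j  V(n7)=-0.09911-0.09030j  V(n8)=-0.1149+0.1567j  V(n9)=-0.01766+0.1761j  V(n10)=-0.08088+0.1727j
  i(V1)=-0.02874+0.03049j  i(V2)=-0.003548+0.0008462j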